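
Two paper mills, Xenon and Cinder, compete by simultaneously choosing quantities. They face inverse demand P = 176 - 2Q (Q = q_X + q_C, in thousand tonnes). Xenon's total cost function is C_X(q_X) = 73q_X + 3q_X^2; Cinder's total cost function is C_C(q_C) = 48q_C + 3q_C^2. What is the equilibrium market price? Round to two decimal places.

137.50

Xenon's profit: π_X = (176 - 2Q)q_X - (73q_X + 3q_X²). Setting ∂π_X/∂q_X = 0: 103 - 10q_X - 2(q_C) = 0.
Cinder's profit: π_C = (176 - 2Q)q_C - (48q_C + 3q_C²). Setting ∂π_C/∂q_C = 0: 128 - 10q_C - 2(q_X) = 0.
Rearranging gives the reaction functions q_X = (103 - 2q_C)/10 and q_C = (128 - 2q_X)/10.
Solving the pair: q_X = 129/16, q_C = 179/16.
Total output Q = 77/4, so price P = 176 - 2·(77/4) = 275/2.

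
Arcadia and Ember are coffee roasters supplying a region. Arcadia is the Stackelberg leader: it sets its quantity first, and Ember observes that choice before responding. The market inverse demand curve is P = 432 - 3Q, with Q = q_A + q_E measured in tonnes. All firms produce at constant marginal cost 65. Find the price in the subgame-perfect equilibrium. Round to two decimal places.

Solve by backward induction. Given q_A, the follower Ember maximises π_E = (432 - 3q_A - 3q_E)q_E - 65q_E.
∂π_E/∂q_E = 367 - 3q_A - 6q_E = 0 gives the reaction function q_E = (367 - 3q_A)/6.
The leader anticipates this reaction. Substituting into P = 432 - 3Q gives P = 497/2 - (3/2)q_A, so π_A = (497/2 - (3/2)q_A)q_A - 65q_A.
The leader's first-order condition 367/2 - 3q_A = 0 yields q_A = 367/6.
Then q_E = (367 - 3·(367/6))/6 = 367/12.
Total output Q = 367/4, so price P = 432 - 3·(367/4) = 627/4.

156.75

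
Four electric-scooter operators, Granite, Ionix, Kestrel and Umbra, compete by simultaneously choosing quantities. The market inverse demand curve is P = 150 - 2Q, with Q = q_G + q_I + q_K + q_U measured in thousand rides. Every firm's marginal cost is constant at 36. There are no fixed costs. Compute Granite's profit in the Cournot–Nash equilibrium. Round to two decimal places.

259.92

A representative firm's profit is π_i = q_i(150 - 2Q) - 36q_i.
First-order condition (treating rivals' output as given): 114 - 4q_i - 2·Σ_{j≠i} q_j = 0.
By symmetry each firm produces the same amount; substituting Σ_{j≠i} q_j = 3q_i yields q_i = 114/10 = 57/5.
Price P = 150 - 2·(228/5) = 294/5.
Granite's profit: (294/5 - 36)·(57/5) = 259.9200.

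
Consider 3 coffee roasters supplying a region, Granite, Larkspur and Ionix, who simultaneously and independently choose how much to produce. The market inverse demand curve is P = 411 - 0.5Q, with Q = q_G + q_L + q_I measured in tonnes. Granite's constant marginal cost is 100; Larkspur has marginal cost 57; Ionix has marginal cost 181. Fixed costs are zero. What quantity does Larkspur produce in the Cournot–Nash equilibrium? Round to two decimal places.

Granite's profit: π_G = (411 - 0.5Q)q_G - (100q_G). Setting ∂π_G/∂q_G = 0: 311 - q_G - (1/2)(q_L + q_I) = 0.
Larkspur's profit: π_L = (411 - 0.5Q)q_L - (57q_L). Setting ∂π_L/∂q_L = 0: 354 - q_L - (1/2)(q_G + q_I) = 0.
Ionix's profit: π_I = (411 - 0.5Q)q_I - (181q_I). Setting ∂π_I/∂q_I = 0: 230 - q_I - (1/2)(q_G + q_L) = 0.
Adding the 3 first-order conditions: 895 − 2Q = 0, so Q = 895/2.
Back-substituting: q_G = (311 − 895/4)/(1/2) = 349/2, q_L = (354 − 895/4)/(1/2) = 521/2, q_I = (230 − 895/4)/(1/2) = 25/2.

260.50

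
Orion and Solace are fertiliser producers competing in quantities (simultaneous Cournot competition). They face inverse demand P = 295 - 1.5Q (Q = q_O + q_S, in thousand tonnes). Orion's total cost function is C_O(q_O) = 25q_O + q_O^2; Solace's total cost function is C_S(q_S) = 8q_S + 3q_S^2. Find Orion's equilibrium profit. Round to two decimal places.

5469.03

Orion's profit: π_O = (295 - 1.5Q)q_O - (25q_O + q_O²). Setting ∂π_O/∂q_O = 0: 270 - 5q_O - (3/2)(q_S) = 0.
Solace's first-order condition: 287 - 9q_S - (3/2)(q_O) = 0.
Best responses: q_O = (270 - (3/2)q_S)/5, q_S = (287 - (3/2)q_O)/9.
Solving the pair: q_O = 46.7719, q_S = 24.0936.
Price P = 295 - (3/2)·70.8655 = 188.7018.
Orion's profit: 188.7018·46.7719 - 25·46.7719 - 46.7719² = 5469.0335.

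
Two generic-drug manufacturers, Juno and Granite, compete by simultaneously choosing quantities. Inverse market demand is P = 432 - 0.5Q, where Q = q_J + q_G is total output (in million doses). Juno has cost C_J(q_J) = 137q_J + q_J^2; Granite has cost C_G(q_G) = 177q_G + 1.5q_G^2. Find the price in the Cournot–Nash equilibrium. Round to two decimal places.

360.94

Juno's profit: π_J = (432 - 0.5Q)q_J - (137q_J + q_J²). Setting ∂π_J/∂q_J = 0: 295 - 3q_J - (1/2)(q_G) = 0.
Granite's first-order condition: 255 - 4q_G - (1/2)(q_J) = 0.
So q_J = (295 - (1/2)q_G)/3 and q_G = (255 - (1/2)q_J)/4.
Solving the pair: q_J = 89.5745, q_G = 52.5532.
Total output Q = 142.1277, so price P = 432 - (1/2)·142.1277 = 360.9362.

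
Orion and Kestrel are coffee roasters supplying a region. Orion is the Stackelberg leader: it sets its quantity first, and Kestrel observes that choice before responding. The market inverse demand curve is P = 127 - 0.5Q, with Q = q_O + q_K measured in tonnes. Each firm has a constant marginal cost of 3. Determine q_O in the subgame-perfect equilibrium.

Solve by backward induction. Given q_O, the follower Kestrel maximises π_K = (127 - (1/2)q_O - (1/2)q_K)q_K - 3q_K.
∂π_K/∂q_K = 124 - (1/2)q_O - q_K = 0 gives the reaction function q_K = (124 - (1/2)q_O).
The leader anticipates this reaction. Substituting into P = 127 - 0.5Q gives P = 65 - (1/4)q_O, so π_O = (65 - (1/4)q_O)q_O - 3q_O.
Leader FOC: 62 - (1/2)q_O = 0, so q_O = 124.
Then q_K = (124 - (1/2)·124) = 62.

124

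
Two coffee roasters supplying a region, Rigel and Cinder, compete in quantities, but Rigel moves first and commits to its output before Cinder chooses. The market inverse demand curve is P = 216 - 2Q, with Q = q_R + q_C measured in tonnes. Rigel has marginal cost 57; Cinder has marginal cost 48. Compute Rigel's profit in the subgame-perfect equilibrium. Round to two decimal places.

The follower Cinder best-responds to any q_R: π_C = (216 - 2Q)q_C - 48q_C.
∂π_C/∂q_C = 168 - 2q_R - 4q_C = 0 gives the reaction function q_C = (168 - 2q_R)/4.
The leader anticipates this reaction. Substituting into P = 216 - 2Q gives P = 132 - q_R, so π_R = (132 - q_R)q_R - 57q_R.
Leader FOC: 75 - 2q_R = 0, so q_R = 75/2.
Then q_C = (168 - 2·(75/2))/4 = 93/4.
Price P = 216 - 2·(243/4) = 189/2.
Rigel's profit: (189/2 - 57)·(75/2) = 1406.2500.

1406.25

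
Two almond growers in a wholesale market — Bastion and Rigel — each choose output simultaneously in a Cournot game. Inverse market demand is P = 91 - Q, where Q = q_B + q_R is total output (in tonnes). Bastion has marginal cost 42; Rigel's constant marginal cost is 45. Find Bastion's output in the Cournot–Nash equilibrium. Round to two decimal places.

17.33

Bastion's profit: π_B = (91 - Q)q_B - (42q_B). Setting ∂π_B/∂q_B = 0: 49 - 2q_B - (q_R) = 0.
Rigel's profit: π_R = (91 - Q)q_R - (45q_R). Setting ∂π_R/∂q_R = 0: 46 - 2q_R - (q_B) = 0.
Rearranging gives the reaction functions q_B = (49 - q_R)/2 and q_R = (46 - q_B)/2.
Solving the pair: q_B = 52/3, q_R = 43/3.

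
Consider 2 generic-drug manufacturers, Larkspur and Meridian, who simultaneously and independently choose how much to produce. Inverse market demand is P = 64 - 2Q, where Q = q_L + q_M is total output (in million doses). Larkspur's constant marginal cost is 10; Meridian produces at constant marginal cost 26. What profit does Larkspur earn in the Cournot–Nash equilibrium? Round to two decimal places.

Larkspur's profit: π_L = (64 - 2Q)q_L - (10q_L). Setting ∂π_L/∂q_L = 0: 54 - 4q_L - 2(q_M) = 0.
Meridian's profit: π_M = (64 - 2Q)q_M - (26q_M). Setting ∂π_M/∂q_M = 0: 38 - 4q_M - 2(q_L) = 0.
Best responses: q_L = (54 - 2q_M)/4, q_M = (38 - 2q_L)/4.
Substituting one into the other gives q_L = 35/3 and q_M = 11/3.
Price P = 64 - 2·(46/3) = 100/3.
Larkspur's profit: (100/3 - 10)·(35/3) = 272.2222.

272.22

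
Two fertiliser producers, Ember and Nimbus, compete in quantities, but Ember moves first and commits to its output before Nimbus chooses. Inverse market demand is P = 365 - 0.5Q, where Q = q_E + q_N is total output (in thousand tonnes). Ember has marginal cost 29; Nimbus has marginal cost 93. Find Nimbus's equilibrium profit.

2592

The follower Nimbus best-responds to any q_E: π_N = (365 - 0.5Q)q_N - 93q_N.
Setting the follower's marginal profit to zero, 272 - (1/2)q_E - q_N = 0, i.e. q_N = (272 - (1/2)q_E).
Ember substitutes q_N(q_E) into its own profit: π_E = q_E(365 - (1/2)q_E - (272 - (1/2)q_E)/2) - 29q_E = (229 - (1/4)q_E)q_E - 29q_E.
Maximising: ∂π_E/∂q_E = 200 - (1/2)q_E = 0, giving q_E = 400.
Then q_N = (272 - (1/2)·400) = 72.
Price P = 365 - (1/2)·472 = 129.
Nimbus's profit: (129 - 93)·72 = 2592.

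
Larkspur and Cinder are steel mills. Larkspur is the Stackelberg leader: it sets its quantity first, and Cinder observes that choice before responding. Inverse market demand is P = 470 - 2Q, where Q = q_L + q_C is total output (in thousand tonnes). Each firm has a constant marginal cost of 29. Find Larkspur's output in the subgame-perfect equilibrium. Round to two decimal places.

Solve by backward induction. Given q_L, the follower Cinder maximises π_C = (470 - 2q_L - 2q_C)q_C - 29q_C.
Setting the follower's marginal profit to zero, 441 - 2q_L - 4q_C = 0, i.e. q_C = (441 - 2q_L)/4.
The leader anticipates this reaction. Substituting into P = 470 - 2Q gives P = 499/2 - q_L, so π_L = (499/2 - q_L)q_L - 29q_L.
The leader's first-order condition 441/2 - 2q_L = 0 yields q_L = 441/4.
Then q_C = (441 - 2·(441/4))/4 = 441/8.

110.25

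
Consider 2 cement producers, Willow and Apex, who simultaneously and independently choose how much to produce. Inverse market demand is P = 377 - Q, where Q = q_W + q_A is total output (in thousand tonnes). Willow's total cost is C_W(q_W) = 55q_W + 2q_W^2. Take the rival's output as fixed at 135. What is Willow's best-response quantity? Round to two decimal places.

31.17

With the rival's output fixed at 135, Willow's profit is π_W = (377 - 135 - q_W)q_W - (55q_W + 2q_W²) = (242 - q_W)q_W - (55q_W + 2q_W²).
∂π_W/∂q_W = 187 - 6q_W = 0, so q_W = 187/6.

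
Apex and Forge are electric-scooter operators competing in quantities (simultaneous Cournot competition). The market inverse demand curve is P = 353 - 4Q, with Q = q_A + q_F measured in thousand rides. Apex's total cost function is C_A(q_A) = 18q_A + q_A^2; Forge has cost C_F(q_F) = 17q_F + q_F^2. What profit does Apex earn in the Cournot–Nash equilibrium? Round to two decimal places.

2851.50

Apex's profit: π_A = (353 - 4Q)q_A - (18q_A + q_A²). Setting ∂π_A/∂q_A = 0: 335 - 10q_A - 4(q_F) = 0.
Forge's profit: π_F = (353 - 4Q)q_F - (17q_F + q_F²). Setting ∂π_F/∂q_F = 0: 336 - 10q_F - 4(q_A) = 0.
So q_A = (335 - 4q_F)/10 and q_F = (336 - 4q_A)/10.
Solving the pair: q_A = 1003/42, q_F = 505/21.
Price P = 353 - 4·(671/14) = 1129/7.
Apex's profit: (1129/7)·(1003/42) - 18·(1003/42) - (1003/42)² = 2851.4994.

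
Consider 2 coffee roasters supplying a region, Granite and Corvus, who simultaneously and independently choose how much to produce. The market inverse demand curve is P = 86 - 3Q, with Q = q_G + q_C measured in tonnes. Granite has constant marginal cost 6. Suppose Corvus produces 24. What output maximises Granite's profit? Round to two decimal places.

With the rival's output fixed at 24, Granite's profit is π_G = (86 - 3·24 - 3q_G)q_G - (6q_G) = (14 - 3q_G)q_G - (6q_G).
∂π_G/∂q_G = 8 - 6q_G = 0, so q_G = 4/3.

1.33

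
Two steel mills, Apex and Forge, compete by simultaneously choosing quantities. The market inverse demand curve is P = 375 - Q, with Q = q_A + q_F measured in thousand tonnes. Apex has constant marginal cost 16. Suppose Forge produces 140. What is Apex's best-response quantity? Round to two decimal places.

With the rival's output fixed at 140, Apex's profit is π_A = (375 - 140 - q_A)q_A - (16q_A) = (235 - q_A)q_A - (16q_A).
∂π_A/∂q_A = 219 - 2q_A = 0, so q_A = 219/2.

109.50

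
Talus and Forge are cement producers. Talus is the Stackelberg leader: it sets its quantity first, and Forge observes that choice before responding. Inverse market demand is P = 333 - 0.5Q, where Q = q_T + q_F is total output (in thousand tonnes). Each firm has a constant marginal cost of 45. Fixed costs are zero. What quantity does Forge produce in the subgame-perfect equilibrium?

The follower Forge best-responds to any q_T: π_F = (333 - 0.5Q)q_F - 45q_F.
∂π_F/∂q_F = 288 - (1/2)q_T - q_F = 0 gives the reaction function q_F = (288 - (1/2)q_T).
The leader anticipates this reaction. Substituting into P = 333 - 0.5Q gives P = 189 - (1/4)q_T, so π_T = (189 - (1/4)q_T)q_T - 45q_T.
Leader FOC: 144 - (1/2)q_T = 0, so q_T = 288.
Then q_F = (288 - (1/2)·288) = 144.

144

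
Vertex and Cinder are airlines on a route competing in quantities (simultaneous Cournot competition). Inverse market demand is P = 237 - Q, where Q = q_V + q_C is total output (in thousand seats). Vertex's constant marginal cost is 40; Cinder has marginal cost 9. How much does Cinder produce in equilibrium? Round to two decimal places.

86.33

Vertex's profit: π_V = (237 - Q)q_V - (40q_V). Setting ∂π_V/∂q_V = 0: 197 - 2q_V - (q_C) = 0.
Cinder's profit: π_C = (237 - Q)q_C - (9q_C). Setting ∂π_C/∂q_C = 0: 228 - 2q_C - (q_V) = 0.
So q_V = (197 - q_C)/2 and q_C = (228 - q_V)/2.
Substituting one into the other gives q_V = 166/3 and q_C = 259/3.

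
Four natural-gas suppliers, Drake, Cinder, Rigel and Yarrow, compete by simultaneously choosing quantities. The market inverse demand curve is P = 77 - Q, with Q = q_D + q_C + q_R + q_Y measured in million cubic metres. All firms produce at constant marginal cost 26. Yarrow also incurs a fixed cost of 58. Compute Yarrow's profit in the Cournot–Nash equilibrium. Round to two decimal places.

46.04

A representative firm's profit is π_i = q_i(77 - Q) - 26q_i.
First-order condition (treating rivals' output as given): 51 - 2q_i - Σ_{j≠i} q_j = 0.
With identical firms every q_j equals q_i, so Σ_{j≠i} q_j = 3q_i and 51 = 5q_i, giving q_i = 51/5.
Price P = 77 - 204/5 = 181/5.
Yarrow's profit: (181/5 - 26)·(51/5) - 58 = 1151/25.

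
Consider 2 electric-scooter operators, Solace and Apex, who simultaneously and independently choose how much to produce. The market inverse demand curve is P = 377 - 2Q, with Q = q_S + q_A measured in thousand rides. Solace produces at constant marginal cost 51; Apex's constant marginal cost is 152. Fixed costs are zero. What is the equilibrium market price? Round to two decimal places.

193.33

Solace's profit: π_S = (377 - 2Q)q_S - (51q_S). Setting ∂π_S/∂q_S = 0: 326 - 4q_S - 2(q_A) = 0.
Apex's first-order condition: 225 - 4q_A - 2(q_S) = 0.
Rearranging gives the reaction functions q_S = (326 - 2q_A)/4 and q_A = (225 - 2q_S)/4.
Solving the pair: q_S = 427/6, q_A = 62/3.
Total output Q = 551/6, so price P = 377 - 2·(551/6) = 580/3.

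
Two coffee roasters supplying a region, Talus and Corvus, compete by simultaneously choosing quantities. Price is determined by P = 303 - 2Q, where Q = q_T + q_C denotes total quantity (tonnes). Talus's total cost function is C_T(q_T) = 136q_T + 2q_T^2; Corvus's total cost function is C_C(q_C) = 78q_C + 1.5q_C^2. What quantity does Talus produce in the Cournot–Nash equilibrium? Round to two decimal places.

13.83

Talus's profit: π_T = (303 - 2Q)q_T - (136q_T + 2q_T²). Setting ∂π_T/∂q_T = 0: 167 - 8q_T - 2(q_C) = 0.
Corvus's first-order condition: 225 - 7q_C - 2(q_T) = 0.
So q_T = (167 - 2q_C)/8 and q_C = (225 - 2q_T)/7.
Solving the pair: q_T = 719/52, q_C = 733/26.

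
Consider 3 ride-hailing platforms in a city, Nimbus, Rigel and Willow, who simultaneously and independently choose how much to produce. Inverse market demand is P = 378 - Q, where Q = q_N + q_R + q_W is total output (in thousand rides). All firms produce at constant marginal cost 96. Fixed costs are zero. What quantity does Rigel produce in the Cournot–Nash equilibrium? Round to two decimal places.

70.50

A representative firm's profit is π_i = q_i(378 - Q) - 96q_i.
Setting ∂π_i/∂q_i = 0 with rivals' quantities fixed: 282 - 2q_i - Σ_{j≠i} q_j = 0.
With identical firms every q_j equals q_i, so Σ_{j≠i} q_j = 2q_i and 282 = 4q_i, giving q_i = 141/2.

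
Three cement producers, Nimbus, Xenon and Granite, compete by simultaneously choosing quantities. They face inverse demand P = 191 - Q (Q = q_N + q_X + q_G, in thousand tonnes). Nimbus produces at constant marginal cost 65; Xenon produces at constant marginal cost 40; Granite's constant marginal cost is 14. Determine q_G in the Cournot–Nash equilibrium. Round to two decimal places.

63.50

Nimbus's profit: π_N = (191 - Q)q_N - (65q_N). Setting ∂π_N/∂q_N = 0: 126 - 2q_N - (q_X + q_G) = 0.
Xenon's first-order condition: 151 - 2q_X - (q_N + q_G) = 0.
Granite's first-order condition: 177 - 2q_G - (q_N + q_X) = 0.
Adding the 3 conditions: 454 − 2Q − 2Q = 0, i.e. Q = 227/2.
Back-substituting: q_N = (126 − 227/2) = 25/2, q_X = (151 − 227/2) = 75/2, q_G = (177 − 227/2) = 127/2.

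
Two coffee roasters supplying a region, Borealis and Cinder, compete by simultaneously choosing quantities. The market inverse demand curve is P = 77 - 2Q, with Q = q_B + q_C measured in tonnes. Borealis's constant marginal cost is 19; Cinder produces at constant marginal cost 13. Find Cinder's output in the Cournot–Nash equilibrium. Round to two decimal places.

11.67

Borealis's profit: π_B = (77 - 2Q)q_B - (19q_B). Setting ∂π_B/∂q_B = 0: 58 - 4q_B - 2(q_C) = 0.
Cinder's profit: π_C = (77 - 2Q)q_C - (13q_C). Setting ∂π_C/∂q_C = 0: 64 - 4q_C - 2(q_B) = 0.
So q_B = (58 - 2q_C)/4 and q_C = (64 - 2q_B)/4.
Solving the pair: q_B = 26/3, q_C = 35/3.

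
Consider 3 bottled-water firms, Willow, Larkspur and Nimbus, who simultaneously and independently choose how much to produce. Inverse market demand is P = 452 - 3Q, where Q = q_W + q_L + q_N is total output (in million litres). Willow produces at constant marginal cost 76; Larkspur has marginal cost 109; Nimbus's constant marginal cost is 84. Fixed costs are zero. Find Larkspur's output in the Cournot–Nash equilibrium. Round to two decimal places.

23.75

Willow's profit: π_W = (452 - 3Q)q_W - (76q_W). Setting ∂π_W/∂q_W = 0: 376 - 6q_W - 3(q_L + q_N) = 0.
Larkspur's first-order condition: 343 - 6q_L - 3(q_W + q_N) = 0.
Nimbus's profit: π_N = (452 - 3Q)q_N - (84q_N). Setting ∂π_N/∂q_N = 0: 368 - 6q_N - 3(q_W + q_L) = 0.
Adding the 3 conditions: 1087 − 6Q − 6Q = 0, i.e. Q = 1087/12.
Back-substituting: q_W = (376 − 1087/4)/3 = 139/4, q_L = (343 − 1087/4)/3 = 95/4, q_N = (368 − 1087/4)/3 = 385/12.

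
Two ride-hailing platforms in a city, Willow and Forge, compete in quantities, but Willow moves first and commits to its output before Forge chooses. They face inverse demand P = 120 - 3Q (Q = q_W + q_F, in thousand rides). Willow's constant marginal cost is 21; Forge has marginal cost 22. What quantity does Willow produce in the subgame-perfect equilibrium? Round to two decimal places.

16.67

The follower Forge best-responds to any q_W: π_F = (120 - 3Q)q_F - 22q_F.
∂π_F/∂q_F = 98 - 3q_W - 6q_F = 0 gives the reaction function q_F = (98 - 3q_W)/6.
Willow substitutes q_F(q_W) into its own profit: π_W = q_W(120 - 3q_W - (98 - 3q_W)/2) - 21q_W = (71 - (3/2)q_W)q_W - 21q_W.
Maximising: ∂π_W/∂q_W = 50 - 3q_W = 0, giving q_W = 50/3.
Then q_F = (98 - 3·(50/3))/6 = 8.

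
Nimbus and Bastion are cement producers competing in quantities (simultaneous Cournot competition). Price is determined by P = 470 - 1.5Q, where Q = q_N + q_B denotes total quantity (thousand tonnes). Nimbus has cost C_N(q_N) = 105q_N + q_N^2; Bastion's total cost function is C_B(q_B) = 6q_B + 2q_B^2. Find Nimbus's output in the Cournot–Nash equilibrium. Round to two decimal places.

56.76

Nimbus's profit: π_N = (470 - 1.5Q)q_N - (105q_N + q_N²). Setting ∂π_N/∂q_N = 0: 365 - 5q_N - (3/2)(q_B) = 0.
Bastion's profit: π_B = (470 - 1.5Q)q_B - (6q_B + 2q_B²). Setting ∂π_B/∂q_B = 0: 464 - 7q_B - (3/2)(q_N) = 0.
So q_N = (365 - (3/2)q_B)/5 and q_B = (464 - (3/2)q_N)/7.
Solving the pair: q_N = 56.7634, q_B = 54.1221.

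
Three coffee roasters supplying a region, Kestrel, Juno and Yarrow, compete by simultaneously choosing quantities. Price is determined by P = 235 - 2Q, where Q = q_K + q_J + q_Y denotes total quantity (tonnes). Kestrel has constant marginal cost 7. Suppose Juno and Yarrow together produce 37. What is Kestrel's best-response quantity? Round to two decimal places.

38.50

With rivals' combined output fixed at 37, Kestrel's profit is π_K = (235 - 2·37 - 2q_K)q_K - (7q_K) = (161 - 2q_K)q_K - (7q_K).
∂π_K/∂q_K = 154 - 4q_K = 0, so q_K = 77/2.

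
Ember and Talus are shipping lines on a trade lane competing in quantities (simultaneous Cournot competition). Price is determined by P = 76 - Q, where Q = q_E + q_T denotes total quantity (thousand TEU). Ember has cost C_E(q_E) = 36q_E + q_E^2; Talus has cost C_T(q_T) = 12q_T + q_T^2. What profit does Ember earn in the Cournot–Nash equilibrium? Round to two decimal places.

Ember's profit: π_E = (76 - Q)q_E - (36q_E + q_E²). Setting ∂π_E/∂q_E = 0: 40 - 4q_E - (q_T) = 0.
Talus's first-order condition: 64 - 4q_T - (q_E) = 0.
Rearranging gives the reaction functions q_E = (40 - q_T)/4 and q_T = (64 - q_E)/4.
Substituting one into the other gives q_E = 32/5 and q_T = 72/5.
Price P = 76 - 104/5 = 276/5.
Ember's profit: (276/5)·(32/5) - 36·(32/5) - (32/5)² = 81.9200.

81.92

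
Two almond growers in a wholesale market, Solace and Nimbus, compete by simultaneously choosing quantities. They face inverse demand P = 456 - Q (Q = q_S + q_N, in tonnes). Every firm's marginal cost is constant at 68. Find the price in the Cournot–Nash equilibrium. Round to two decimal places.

A representative firm's profit is π_i = q_i(456 - Q) - 68q_i.
First-order condition (treating rivals' output as given): 388 - 2q_i - q_j = 0.
By symmetry each firm produces the same amount; substituting q_j = q_i yields q_i = 388/3.
Total output Q = 776/3, so price P = 456 - 776/3 = 592/3.

197.33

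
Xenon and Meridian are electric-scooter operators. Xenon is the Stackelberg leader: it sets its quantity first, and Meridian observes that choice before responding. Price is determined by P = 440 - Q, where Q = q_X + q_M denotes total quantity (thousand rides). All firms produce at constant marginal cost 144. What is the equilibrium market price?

218

Solve by backward induction. Given q_X, the follower Meridian maximises π_M = (440 - q_X - q_M)q_M - 144q_M.
Follower FOC: 296 - q_X - 2q_M = 0, so q_M(q_X) = (296 - q_X)/2.
The leader anticipates this reaction. Substituting into P = 440 - Q gives P = 292 - (1/2)q_X, so π_X = (292 - (1/2)q_X)q_X - 144q_X.
Leader FOC: 148 - q_X = 0, so q_X = 148.
Then q_M = (296 - 148)/2 = 74.
Total output Q = 222, so price P = 440 - 222 = 218.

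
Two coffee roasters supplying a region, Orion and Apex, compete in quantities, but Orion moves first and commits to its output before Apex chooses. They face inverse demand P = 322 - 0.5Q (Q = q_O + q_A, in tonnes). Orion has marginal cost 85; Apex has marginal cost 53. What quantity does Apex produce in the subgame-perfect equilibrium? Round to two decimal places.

166.50

The follower Apex best-responds to any q_O: π_A = (322 - 0.5Q)q_A - 53q_A.
∂π_A/∂q_A = 269 - (1/2)q_O - q_A = 0 gives the reaction function q_A = (269 - (1/2)q_O).
Orion substitutes q_A(q_O) into its own profit: π_O = q_O(322 - (1/2)q_O - (269 - (1/2)q_O)/2) - 85q_O = (375/2 - (1/4)q_O)q_O - 85q_O.
The leader's first-order condition 205/2 - (1/2)q_O = 0 yields q_O = 205.
Then q_A = (269 - (1/2)·205) = 333/2.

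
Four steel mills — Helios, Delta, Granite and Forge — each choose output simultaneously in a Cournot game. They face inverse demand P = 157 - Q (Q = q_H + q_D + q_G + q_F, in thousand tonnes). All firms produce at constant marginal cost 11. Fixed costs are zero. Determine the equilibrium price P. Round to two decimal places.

A representative firm's profit is π_i = q_i(157 - Q) - 11q_i.
First-order condition (treating rivals' output as given): 146 - 2q_i - Σ_{j≠i} q_j = 0.
With identical firms every q_j equals q_i, so Σ_{j≠i} q_j = 3q_i and 146 = 5q_i, giving q_i = 146/5.
Total output Q = 584/5, so price P = 157 - 584/5 = 201/5.

40.20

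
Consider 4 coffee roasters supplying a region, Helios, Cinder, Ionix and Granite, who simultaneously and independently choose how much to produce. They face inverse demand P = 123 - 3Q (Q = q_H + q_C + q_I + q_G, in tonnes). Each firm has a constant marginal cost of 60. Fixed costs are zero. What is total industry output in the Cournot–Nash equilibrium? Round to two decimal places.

16.80

Each firm earns π_i = (123 - 3Q)q_i - 60q_i.
Setting ∂π_i/∂q_i = 0 with rivals' quantities fixed: 63 - 6q_i - 3·Σ_{j≠i} q_j = 0.
With identical firms every q_j equals q_i, so Σ_{j≠i} q_j = 3q_i and 63 = 15q_i, giving q_i = 21/5.
Total output Q = 21/5 + 21/5 + 21/5 + 21/5 = 84/5.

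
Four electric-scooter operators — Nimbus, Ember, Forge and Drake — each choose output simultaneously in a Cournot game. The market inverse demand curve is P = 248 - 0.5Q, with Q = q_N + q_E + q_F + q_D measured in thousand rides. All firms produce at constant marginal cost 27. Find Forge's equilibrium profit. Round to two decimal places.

A representative firm's profit is π_i = q_i(248 - 0.5Q) - 27q_i.
First-order condition (treating rivals' output as given): 221 - q_i - (1/2)·Σ_{j≠i} q_j = 0.
With identical firms every q_j equals q_i, so Σ_{j≠i} q_j = 3q_i and 221 = (5/2)q_i, giving q_i = 442/5.
Price P = 248 - (1/2)·(1768/5) = 356/5.
Forge's profit: (356/5 - 27)·(442/5) = 3907.2800.

3907.28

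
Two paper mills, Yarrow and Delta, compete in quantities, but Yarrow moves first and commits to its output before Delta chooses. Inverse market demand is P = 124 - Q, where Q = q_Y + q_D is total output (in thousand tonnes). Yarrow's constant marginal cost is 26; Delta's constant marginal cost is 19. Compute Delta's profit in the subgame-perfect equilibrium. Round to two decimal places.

The follower Delta best-responds to any q_Y: π_D = (124 - Q)q_D - 19q_D.
Setting the follower's marginal profit to zero, 105 - q_Y - 2q_D = 0, i.e. q_D = (105 - q_Y)/2.
Yarrow substitutes q_D(q_Y) into its own profit: π_Y = q_Y(124 - q_Y - (105 - q_Y)/2) - 26q_Y = (143/2 - (1/2)q_Y)q_Y - 26q_Y.
Leader FOC: 91/2 - q_Y = 0, so q_Y = 91/2.
Then q_D = (105 - 91/2)/2 = 119/4.
Price P = 124 - 301/4 = 195/4.
Delta's profit: (195/4 - 19)·(119/4) = 885.0625.

885.06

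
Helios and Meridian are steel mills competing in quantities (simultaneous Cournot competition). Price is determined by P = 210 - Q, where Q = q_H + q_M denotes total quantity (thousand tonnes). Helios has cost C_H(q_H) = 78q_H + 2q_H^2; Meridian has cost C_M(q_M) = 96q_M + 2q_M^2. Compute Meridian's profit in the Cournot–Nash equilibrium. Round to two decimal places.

746.21

Helios's profit: π_H = (210 - Q)q_H - (78q_H + 2q_H²). Setting ∂π_H/∂q_H = 0: 132 - 6q_H - (q_M) = 0.
Meridian's profit: π_M = (210 - Q)q_M - (96q_M + 2q_M²). Setting ∂π_M/∂q_M = 0: 114 - 6q_M - (q_H) = 0.
Rearranging gives the reaction functions q_H = (132 - q_M)/6 and q_M = (114 - q_H)/6.
Solving the pair: q_H = 678/35, q_M = 552/35.
Price P = 210 - 246/7 = 1224/7.
Meridian's profit: (1224/7)·(552/35) - 96·(552/35) - 2(552/35)² = 746.2139.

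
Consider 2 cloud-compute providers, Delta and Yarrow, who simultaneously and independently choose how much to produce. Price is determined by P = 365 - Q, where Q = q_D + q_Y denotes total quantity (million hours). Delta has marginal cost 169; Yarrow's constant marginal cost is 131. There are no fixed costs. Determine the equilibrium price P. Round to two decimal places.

Delta's profit: π_D = (365 - Q)q_D - (169q_D). Setting ∂π_D/∂q_D = 0: 196 - 2q_D - (q_Y) = 0.
Yarrow's first-order condition: 234 - 2q_Y - (q_D) = 0.
Rearranging gives the reaction functions q_D = (196 - q_Y)/2 and q_Y = (234 - q_D)/2.
Substituting one into the other gives q_D = 158/3 and q_Y = 272/3.
Total output Q = 430/3, so price P = 365 - 430/3 = 665/3.

221.67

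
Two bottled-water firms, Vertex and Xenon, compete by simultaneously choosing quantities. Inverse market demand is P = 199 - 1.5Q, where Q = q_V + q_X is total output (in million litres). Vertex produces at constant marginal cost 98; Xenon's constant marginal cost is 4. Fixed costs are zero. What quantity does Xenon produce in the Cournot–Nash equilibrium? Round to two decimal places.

Vertex's profit: π_V = (199 - 1.5Q)q_V - (98q_V). Setting ∂π_V/∂q_V = 0: 101 - 3q_V - (3/2)(q_X) = 0.
Xenon's profit: π_X = (199 - 1.5Q)q_X - (4q_X). Setting ∂π_X/∂q_X = 0: 195 - 3q_X - (3/2)(q_V) = 0.
Rearranging gives the reaction functions q_V = (101 - (3/2)q_X)/3 and q_X = (195 - (3/2)q_V)/3.
Substituting one into the other gives q_V = 14/9 and q_X = 578/9.

64.22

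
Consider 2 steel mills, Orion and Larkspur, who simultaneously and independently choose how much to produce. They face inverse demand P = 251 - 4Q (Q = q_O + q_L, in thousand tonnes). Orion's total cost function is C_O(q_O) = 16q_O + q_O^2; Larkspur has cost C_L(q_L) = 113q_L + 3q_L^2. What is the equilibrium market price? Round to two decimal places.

148.48

Orion's profit: π_O = (251 - 4Q)q_O - (16q_O + q_O²). Setting ∂π_O/∂q_O = 0: 235 - 10q_O - 4(q_L) = 0.
Larkspur's profit: π_L = (251 - 4Q)q_L - (113q_L + 3q_L²). Setting ∂π_L/∂q_L = 0: 138 - 14q_L - 4(q_O) = 0.
So q_O = (235 - 4q_L)/10 and q_L = (138 - 4q_O)/14.
Solving the pair: q_O = 1369/62, q_L = 110/31.
Total output Q = 1589/62, so price P = 251 - 4·(1589/62) = 148.4839.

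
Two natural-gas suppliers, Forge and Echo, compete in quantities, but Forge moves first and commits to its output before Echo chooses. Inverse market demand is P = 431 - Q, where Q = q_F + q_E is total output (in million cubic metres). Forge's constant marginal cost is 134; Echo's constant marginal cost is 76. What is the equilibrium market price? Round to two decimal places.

The follower Echo best-responds to any q_F: π_E = (431 - Q)q_E - 76q_E.
Setting the follower's marginal profit to zero, 355 - q_F - 2q_E = 0, i.e. q_E = (355 - q_F)/2.
The leader anticipates this reaction. Substituting into P = 431 - Q gives P = 507/2 - (1/2)q_F, so π_F = (507/2 - (1/2)q_F)q_F - 134q_F.
The leader's first-order condition 239/2 - q_F = 0 yields q_F = 239/2.
Then q_E = (355 - 239/2)/2 = 471/4.
Total output Q = 949/4, so price P = 431 - 949/4 = 775/4.

193.75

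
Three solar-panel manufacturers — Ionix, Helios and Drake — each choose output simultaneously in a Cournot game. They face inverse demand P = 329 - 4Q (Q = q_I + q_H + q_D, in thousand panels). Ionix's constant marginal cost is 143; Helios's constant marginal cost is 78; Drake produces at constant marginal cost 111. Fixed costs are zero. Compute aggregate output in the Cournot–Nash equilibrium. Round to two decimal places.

40.94

Ionix's profit: π_I = (329 - 4Q)q_I - (143q_I). Setting ∂π_I/∂q_I = 0: 186 - 8q_I - 4(q_H + q_D) = 0.
Helios's first-order condition: 251 - 8q_H - 4(q_I + q_D) = 0.
Drake's first-order condition: 218 - 8q_D - 4(q_I + q_H) = 0.
Adding the 3 conditions: 655 − 8Q − 8Q = 0, i.e. Q = 655/16.
Back-substituting: q_I = (186 − 655/4)/4 = 89/16, q_H = (251 − 655/4)/4 = 349/16, q_D = (218 − 655/4)/4 = 217/16.
Total output Q = 89/16 + 349/16 + 217/16 = 655/16.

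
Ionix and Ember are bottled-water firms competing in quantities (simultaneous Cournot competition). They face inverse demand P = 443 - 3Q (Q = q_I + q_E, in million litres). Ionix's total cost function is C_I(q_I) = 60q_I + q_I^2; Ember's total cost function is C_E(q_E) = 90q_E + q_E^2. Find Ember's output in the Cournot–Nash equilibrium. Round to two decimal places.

30.45

Ionix's profit: π_I = (443 - 3Q)q_I - (60q_I + q_I²). Setting ∂π_I/∂q_I = 0: 383 - 8q_I - 3(q_E) = 0.
Ember's profit: π_E = (443 - 3Q)q_E - (90q_E + q_E²). Setting ∂π_E/∂q_E = 0: 353 - 8q_E - 3(q_I) = 0.
So q_I = (383 - 3q_E)/8 and q_E = (353 - 3q_I)/8.
Solving the pair: q_I = 401/11, q_E = 335/11.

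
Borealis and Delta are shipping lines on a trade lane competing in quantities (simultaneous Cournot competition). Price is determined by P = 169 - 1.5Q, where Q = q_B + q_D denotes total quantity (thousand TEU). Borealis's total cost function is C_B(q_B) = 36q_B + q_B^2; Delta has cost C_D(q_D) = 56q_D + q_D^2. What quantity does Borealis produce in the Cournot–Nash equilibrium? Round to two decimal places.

Borealis's profit: π_B = (169 - 1.5Q)q_B - (36q_B + q_B²). Setting ∂π_B/∂q_B = 0: 133 - 5q_B - (3/2)(q_D) = 0.
Delta's first-order condition: 113 - 5q_D - (3/2)(q_B) = 0.
Rearranging gives the reaction functions q_B = (133 - (3/2)q_D)/5 and q_D = (113 - (3/2)q_B)/5.
Substituting one into the other gives q_B = 1982/91 and q_D = 1462/91.

21.78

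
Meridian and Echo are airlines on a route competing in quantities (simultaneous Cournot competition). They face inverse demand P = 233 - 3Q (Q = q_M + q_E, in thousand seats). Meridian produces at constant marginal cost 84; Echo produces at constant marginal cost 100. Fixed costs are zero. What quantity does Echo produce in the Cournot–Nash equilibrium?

Meridian's profit: π_M = (233 - 3Q)q_M - (84q_M). Setting ∂π_M/∂q_M = 0: 149 - 6q_M - 3(q_E) = 0.
Echo's profit: π_E = (233 - 3Q)q_E - (100q_E). Setting ∂π_E/∂q_E = 0: 133 - 6q_E - 3(q_M) = 0.
Rearranging gives the reaction functions q_M = (149 - 3q_E)/6 and q_E = (133 - 3q_M)/6.
Solving the pair: q_M = 55/3, q_E = 13.

13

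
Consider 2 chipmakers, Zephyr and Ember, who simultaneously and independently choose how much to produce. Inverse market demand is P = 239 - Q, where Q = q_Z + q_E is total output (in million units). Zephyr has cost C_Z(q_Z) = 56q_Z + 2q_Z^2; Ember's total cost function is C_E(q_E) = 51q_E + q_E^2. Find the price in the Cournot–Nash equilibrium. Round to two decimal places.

Zephyr's profit: π_Z = (239 - Q)q_Z - (56q_Z + 2q_Z²). Setting ∂π_Z/∂q_Z = 0: 183 - 6q_Z - (q_E) = 0.
Ember's profit: π_E = (239 - Q)q_E - (51q_E + q_E²). Setting ∂π_E/∂q_E = 0: 188 - 4q_E - (q_Z) = 0.
Best responses: q_Z = (183 - q_E)/6, q_E = (188 - q_Z)/4.
Solving the pair: q_Z = 544/23, q_E = 945/23.
Total output Q = 1489/23, so price P = 239 - 1489/23 = 174.2609.

174.26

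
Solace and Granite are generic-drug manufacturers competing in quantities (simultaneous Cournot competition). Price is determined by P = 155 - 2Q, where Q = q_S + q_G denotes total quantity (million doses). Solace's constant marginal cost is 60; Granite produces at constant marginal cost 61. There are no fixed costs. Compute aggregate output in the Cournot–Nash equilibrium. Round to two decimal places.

31.50

Solace's profit: π_S = (155 - 2Q)q_S - (60q_S). Setting ∂π_S/∂q_S = 0: 95 - 4q_S - 2(q_G) = 0.
Granite's profit: π_G = (155 - 2Q)q_G - (61q_G). Setting ∂π_G/∂q_G = 0: 94 - 4q_G - 2(q_S) = 0.
So q_S = (95 - 2q_G)/4 and q_G = (94 - 2q_S)/4.
Solving the pair: q_S = 16, q_G = 31/2.
Total output Q = 16 + 31/2 = 63/2.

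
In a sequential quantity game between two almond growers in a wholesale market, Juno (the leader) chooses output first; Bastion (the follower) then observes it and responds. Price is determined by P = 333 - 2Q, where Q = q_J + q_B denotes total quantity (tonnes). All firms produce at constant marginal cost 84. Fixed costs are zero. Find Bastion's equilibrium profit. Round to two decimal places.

1937.53

Solve by backward induction. Given q_J, the follower Bastion maximises π_B = (333 - 2q_J - 2q_B)q_B - 84q_B.
∂π_B/∂q_B = 249 - 2q_J - 4q_B = 0 gives the reaction function q_B = (249 - 2q_J)/4.
The leader anticipates this reaction. Substituting into P = 333 - 2Q gives P = 417/2 - q_J, so π_J = (417/2 - q_J)q_J - 84q_J.
The leader's first-order condition 249/2 - 2q_J = 0 yields q_J = 249/4.
Then q_B = (249 - 2·(249/4))/4 = 249/8.
Price P = 333 - 2·(747/8) = 585/4.
Bastion's profit: (585/4 - 84)·(249/8) = 1937.5313.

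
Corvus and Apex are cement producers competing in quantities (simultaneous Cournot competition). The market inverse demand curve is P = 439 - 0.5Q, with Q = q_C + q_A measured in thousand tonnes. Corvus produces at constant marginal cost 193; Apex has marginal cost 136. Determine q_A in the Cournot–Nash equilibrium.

Corvus's profit: π_C = (439 - 0.5Q)q_C - (193q_C). Setting ∂π_C/∂q_C = 0: 246 - q_C - (1/2)(q_A) = 0.
Apex's profit: π_A = (439 - 0.5Q)q_A - (136q_A). Setting ∂π_A/∂q_A = 0: 303 - q_A - (1/2)(q_C) = 0.
Best responses: q_C = (246 - (1/2)q_A), q_A = (303 - (1/2)q_C).
Substituting one into the other gives q_C = 126 and q_A = 240.

240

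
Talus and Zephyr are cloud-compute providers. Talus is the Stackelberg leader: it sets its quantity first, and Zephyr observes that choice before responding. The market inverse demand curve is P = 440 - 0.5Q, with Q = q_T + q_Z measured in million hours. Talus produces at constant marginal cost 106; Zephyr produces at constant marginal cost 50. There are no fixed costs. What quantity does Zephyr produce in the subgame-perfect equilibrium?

Solve by backward induction. Given q_T, the follower Zephyr maximises π_Z = (440 - (1/2)q_T - (1/2)q_Z)q_Z - 50q_Z.
Follower FOC: 390 - (1/2)q_T - q_Z = 0, so q_Z(q_T) = (390 - (1/2)q_T).
The leader anticipates this reaction. Substituting into P = 440 - 0.5Q gives P = 245 - (1/4)q_T, so π_T = (245 - (1/4)q_T)q_T - 106q_T.
Maximising: ∂π_T/∂q_T = 139 - (1/2)q_T = 0, giving q_T = 278.
Then q_Z = (390 - (1/2)·278) = 251.

251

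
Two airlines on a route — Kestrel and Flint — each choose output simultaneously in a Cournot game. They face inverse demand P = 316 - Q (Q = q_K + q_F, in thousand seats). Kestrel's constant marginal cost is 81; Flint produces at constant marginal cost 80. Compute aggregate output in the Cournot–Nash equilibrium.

Kestrel's profit: π_K = (316 - Q)q_K - (81q_K). Setting ∂π_K/∂q_K = 0: 235 - 2q_K - (q_F) = 0.
Flint's first-order condition: 236 - 2q_F - (q_K) = 0.
So q_K = (235 - q_F)/2 and q_F = (236 - q_K)/2.
Solving the pair: q_K = 78, q_F = 79.
Total output Q = 78 + 79 = 157.

157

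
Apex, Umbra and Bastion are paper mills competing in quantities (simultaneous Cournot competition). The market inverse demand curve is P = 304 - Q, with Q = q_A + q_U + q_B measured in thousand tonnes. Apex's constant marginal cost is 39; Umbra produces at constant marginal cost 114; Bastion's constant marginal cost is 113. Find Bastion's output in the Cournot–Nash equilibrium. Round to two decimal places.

29.50

Apex's profit: π_A = (304 - Q)q_A - (39q_A). Setting ∂π_A/∂q_A = 0: 265 - 2q_A - (q_U + q_B) = 0.
Umbra's first-order condition: 190 - 2q_U - (q_A + q_B) = 0.
Bastion's profit: π_B = (304 - Q)q_B - (113q_B). Setting ∂π_B/∂q_B = 0: 191 - 2q_B - (q_A + q_U) = 0.
Adding the 3 conditions: 646 − 2Q − 2Q = 0, i.e. Q = 323/2.
Back-substituting: q_A = (265 − 323/2) = 207/2, q_U = (190 − 323/2) = 57/2, q_B = (191 − 323/2) = 59/2.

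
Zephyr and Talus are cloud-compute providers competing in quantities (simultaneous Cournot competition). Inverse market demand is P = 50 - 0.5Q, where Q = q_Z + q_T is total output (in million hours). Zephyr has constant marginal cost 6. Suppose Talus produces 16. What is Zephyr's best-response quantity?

With the rival's output fixed at 16, Zephyr's profit is π_Z = (50 - (1/2)·16 - (1/2)q_Z)q_Z - (6q_Z) = (42 - (1/2)q_Z)q_Z - (6q_Z).
∂π_Z/∂q_Z = 36 - q_Z = 0, so q_Z = 36.

36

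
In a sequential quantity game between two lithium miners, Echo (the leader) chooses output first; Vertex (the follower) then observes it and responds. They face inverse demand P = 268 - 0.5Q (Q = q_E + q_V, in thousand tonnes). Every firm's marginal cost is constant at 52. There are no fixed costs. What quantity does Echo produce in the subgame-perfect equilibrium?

216

Solve by backward induction. Given q_E, the follower Vertex maximises π_V = (268 - (1/2)q_E - (1/2)q_V)q_V - 52q_V.
∂π_V/∂q_V = 216 - (1/2)q_E - q_V = 0 gives the reaction function q_V = (216 - (1/2)q_E).
Echo substitutes q_V(q_E) into its own profit: π_E = q_E(268 - (1/2)q_E - (216 - (1/2)q_E)/2) - 52q_E = (160 - (1/4)q_E)q_E - 52q_E.
The leader's first-order condition 108 - (1/2)q_E = 0 yields q_E = 216.
Then q_V = (216 - (1/2)·216) = 108.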